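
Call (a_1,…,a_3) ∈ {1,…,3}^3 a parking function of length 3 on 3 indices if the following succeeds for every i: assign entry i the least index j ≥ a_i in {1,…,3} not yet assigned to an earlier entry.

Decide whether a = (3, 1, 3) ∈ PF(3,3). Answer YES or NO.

NO

Order a: b = (1, 3, 3).
  b_1=1 ≤ 1
  b_2=3 > 2
  fails at i=2 ⇒ NO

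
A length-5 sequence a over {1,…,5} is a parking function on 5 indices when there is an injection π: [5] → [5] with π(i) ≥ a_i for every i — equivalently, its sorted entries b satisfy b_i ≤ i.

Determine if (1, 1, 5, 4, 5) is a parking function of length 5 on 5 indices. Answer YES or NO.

Sorted: b = (1, 1, 4, 5, 5).
  b_1=1 ≤ 1
  b_2=1 ≤ 2
  b_3=4 > 3
  fails at i=3 ⇒ NO

NO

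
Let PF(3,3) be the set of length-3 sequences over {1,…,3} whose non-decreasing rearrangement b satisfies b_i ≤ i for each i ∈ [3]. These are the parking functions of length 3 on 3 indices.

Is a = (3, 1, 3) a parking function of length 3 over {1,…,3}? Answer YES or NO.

Order a: b = (1, 3, 3).
  b_1=1 ≤ 1
  b_2=3 > 2
  fails at i=2 ⇒ NO

NO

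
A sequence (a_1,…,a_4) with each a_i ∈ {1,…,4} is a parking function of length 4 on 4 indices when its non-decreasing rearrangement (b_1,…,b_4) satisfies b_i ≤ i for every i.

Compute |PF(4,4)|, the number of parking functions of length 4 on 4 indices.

Count = 1·5^3 = 1×125 = 125
Example (2,3,1,3) → sorted (1,2,3,3): b_i ≤ i ∀i, a PF.

125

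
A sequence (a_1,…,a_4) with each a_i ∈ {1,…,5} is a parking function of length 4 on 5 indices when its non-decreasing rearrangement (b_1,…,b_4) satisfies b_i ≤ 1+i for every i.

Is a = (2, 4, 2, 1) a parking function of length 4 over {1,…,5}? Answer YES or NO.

YES

Rearranged: b = (1, 2, 2, 4).
  b_1=1 ≤ 2
  b_2=2 ≤ 3
  b_3=2 ≤ 4
  b_4=4 ≤ 5
All bounds hold ⇒ YES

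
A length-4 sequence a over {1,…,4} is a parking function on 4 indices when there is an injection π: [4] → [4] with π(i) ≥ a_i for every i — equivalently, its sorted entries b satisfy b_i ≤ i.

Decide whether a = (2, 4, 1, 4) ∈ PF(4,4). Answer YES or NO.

Order a: b = (1, 2, 4, 4).
  b_1=1 ≤ 1
  b_2=2 ≤ 2
  b_3=4 > 3
  fails at i=3 ⇒ NO

NO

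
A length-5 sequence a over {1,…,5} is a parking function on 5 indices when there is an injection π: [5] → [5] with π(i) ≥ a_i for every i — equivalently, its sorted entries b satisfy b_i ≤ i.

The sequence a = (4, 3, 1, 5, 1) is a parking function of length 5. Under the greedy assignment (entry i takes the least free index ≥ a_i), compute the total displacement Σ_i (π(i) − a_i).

Σπ = 5·6/2 = 15 (π permutes [5]); Σa = 4+3+1+5+1 = 14; disp = 15−14 = 1.

1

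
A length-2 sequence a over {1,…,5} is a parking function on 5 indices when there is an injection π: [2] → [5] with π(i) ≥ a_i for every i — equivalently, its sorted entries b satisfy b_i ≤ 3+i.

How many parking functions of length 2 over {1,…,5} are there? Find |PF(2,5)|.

#PF = (5−2+1)·(5+1)^(2−1) = 4 · 6 = 24 (Pollak)
One tuple (4,4) → sorted (4,4): b_i ≤ 3+i ∀i, a PF.

24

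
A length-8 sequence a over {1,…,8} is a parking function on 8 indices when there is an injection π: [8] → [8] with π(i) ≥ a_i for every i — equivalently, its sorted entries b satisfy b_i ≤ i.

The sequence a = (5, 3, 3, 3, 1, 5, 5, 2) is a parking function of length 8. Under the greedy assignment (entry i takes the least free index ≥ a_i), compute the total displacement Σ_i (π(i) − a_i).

9

Σπ = 36 ({1..8} each once); Σa = 5+3+3+3+1+5+5+2 = 27; disp = 36−27 = 9.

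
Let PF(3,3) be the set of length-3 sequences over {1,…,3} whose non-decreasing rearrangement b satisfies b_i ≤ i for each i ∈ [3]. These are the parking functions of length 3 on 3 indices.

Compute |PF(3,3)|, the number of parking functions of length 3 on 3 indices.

16

|PF| = 1·4^2 = 1·16 = 16 (Konheim–Weiss)
One tuple (3,2,1) → sorted (1,2,3): b_i ≤ i ∀i, a PF.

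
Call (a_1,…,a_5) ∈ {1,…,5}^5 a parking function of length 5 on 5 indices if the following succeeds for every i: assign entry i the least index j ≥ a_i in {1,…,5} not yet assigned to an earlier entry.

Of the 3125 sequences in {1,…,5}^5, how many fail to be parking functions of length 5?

|PF(5,5)| = (5+1−5)·(5+1)^{5−1} = 1 · 1296 = 1296 (Konheim–Weiss)
One tuple (4,5,5,4,3) → sorted (3,4,4,5,5): b_1=3>1, not a PF.
Total 3125; non-PF = 3125−1296 = 1829

1829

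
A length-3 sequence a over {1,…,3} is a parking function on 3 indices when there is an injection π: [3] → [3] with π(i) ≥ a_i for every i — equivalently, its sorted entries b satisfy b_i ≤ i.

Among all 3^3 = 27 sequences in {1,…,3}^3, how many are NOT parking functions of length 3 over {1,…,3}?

11

Count = (3+1−3)·(3+1)^{3−1} = 1×16 = 16 (Konheim–Weiss)
One tuple (2,3,3) → sorted (2,3,3): b_1=2>1, not a PF.
Total 27; non-PF = 27−16 = 11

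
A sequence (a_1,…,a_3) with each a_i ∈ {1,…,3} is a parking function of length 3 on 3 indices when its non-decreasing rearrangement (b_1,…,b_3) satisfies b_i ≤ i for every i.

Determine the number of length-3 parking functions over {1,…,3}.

#PF = 1·4^2 = 1·16 = 16 [KW]
E.g. (2,1,3) → sorted (1,2,3): b_i ≤ i ∀i, a PF.

16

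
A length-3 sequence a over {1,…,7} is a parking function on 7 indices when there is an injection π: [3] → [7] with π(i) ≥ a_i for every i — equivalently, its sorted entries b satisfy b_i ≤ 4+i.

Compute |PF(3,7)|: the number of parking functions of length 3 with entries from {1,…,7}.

320

|PF| = (8−3)·8^(3−1) = 5 · 64 = 320
E.g. (5,5,3) → sorted (3,5,5): b_i ≤ 4+i ∀i, a PF.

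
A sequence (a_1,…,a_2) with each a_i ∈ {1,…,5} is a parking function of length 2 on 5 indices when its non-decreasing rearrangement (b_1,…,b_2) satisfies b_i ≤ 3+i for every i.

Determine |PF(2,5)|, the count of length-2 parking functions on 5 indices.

24

Count = (5+1−2)·(5+1)^{2−1} = 4·6 = 24
One tuple (1,1) → sorted (1,1): b_i ≤ 3+i ∀i, a PF.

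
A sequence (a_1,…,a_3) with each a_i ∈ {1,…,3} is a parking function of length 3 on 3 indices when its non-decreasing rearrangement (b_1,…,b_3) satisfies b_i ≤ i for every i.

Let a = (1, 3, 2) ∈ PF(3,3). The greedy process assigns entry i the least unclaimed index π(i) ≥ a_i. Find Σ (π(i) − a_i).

Σπ = 3·4/2 = 6 (π permutes [3]); Σa = 1+3+2 = 6; disp = 6−6 = 0.

0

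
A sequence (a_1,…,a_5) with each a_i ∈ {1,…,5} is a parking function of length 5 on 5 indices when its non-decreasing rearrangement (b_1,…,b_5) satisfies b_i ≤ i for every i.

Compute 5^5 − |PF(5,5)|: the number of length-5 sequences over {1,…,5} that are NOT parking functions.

#PF = 1·6^4 = 1 · 1296 = 1296
One tuple (5,5,2,1,5) → sorted (1,2,5,5,5): b_3=5>3, not a PF.
So 3125 − 1296 = 1829 fail.

1829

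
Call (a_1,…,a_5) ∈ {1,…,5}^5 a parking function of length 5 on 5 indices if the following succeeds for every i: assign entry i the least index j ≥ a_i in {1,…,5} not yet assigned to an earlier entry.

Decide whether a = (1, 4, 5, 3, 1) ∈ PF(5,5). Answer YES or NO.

YES

Order a: b = (1, 1, 3, 4, 5).
  b_1=1 ≤ 1
  b_2=1 ≤ 2
  b_3=3 ≤ 3
  b_4=4 ≤ 4
  b_5=5 ≤ 5
All bounds hold ⇒ YES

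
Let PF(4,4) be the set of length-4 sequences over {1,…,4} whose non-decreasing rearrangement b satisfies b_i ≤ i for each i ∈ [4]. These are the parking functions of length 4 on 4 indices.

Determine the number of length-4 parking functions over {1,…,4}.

|PF| = (5−4)·5^(4−1) = 1·125 = 125 [KW]
One tuple (3,1,1,1) → sorted (1,1,1,3): b_i ≤ i ∀i, a PF.

125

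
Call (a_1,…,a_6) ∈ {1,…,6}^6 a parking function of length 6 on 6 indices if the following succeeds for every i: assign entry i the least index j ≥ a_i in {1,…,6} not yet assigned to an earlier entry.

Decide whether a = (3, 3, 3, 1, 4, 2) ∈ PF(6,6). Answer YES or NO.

YES

Order a: b = (1, 2, 3, 3, 3, 4).
  b_1=1 ≤ 1
  b_2=2 ≤ 2
  b_3=3 ≤ 3
  b_4=3 ≤ 4
  b_5=3 ≤ 5
  b_6=4 ≤ 6
All bounds hold ⇒ YES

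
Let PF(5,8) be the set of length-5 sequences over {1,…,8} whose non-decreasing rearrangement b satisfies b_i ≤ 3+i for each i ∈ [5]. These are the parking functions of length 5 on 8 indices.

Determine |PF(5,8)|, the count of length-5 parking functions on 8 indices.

|PF(5,8)| = (8+1−5)·(8+1)^{5−1} = 4·6561 = 26244
Example (1,4,3,7,6) → sorted (1,3,4,6,7): b_i ≤ 3+i ∀i, a PF.

26244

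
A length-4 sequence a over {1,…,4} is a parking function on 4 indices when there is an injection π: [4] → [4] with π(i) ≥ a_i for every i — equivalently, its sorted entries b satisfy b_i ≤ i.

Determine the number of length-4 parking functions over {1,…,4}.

|PF| = (4+1−4)·(4+1)^{4−1} = 1 · 125 = 125
Check (2,3,2,1) → sorted (1,2,2,3): b_i ≤ i ∀i, a PF.

125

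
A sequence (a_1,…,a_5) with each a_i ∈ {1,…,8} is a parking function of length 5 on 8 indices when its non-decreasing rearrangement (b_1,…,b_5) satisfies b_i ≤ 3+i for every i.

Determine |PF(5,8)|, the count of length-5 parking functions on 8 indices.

|PF| = (8−5+1)·(8+1)^(5−1) = 4×6561 = 26244 (Pollak)
Example (1,6,2,1,4) → sorted (1,1,2,4,6): b_i ≤ 3+i ∀i, a PF.

26244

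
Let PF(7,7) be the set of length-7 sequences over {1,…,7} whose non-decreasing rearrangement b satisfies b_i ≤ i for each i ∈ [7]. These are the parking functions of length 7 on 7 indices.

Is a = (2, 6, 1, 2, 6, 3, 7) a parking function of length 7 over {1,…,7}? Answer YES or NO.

NO

Sorted: b = (1, 2, 2, 3, 6, 6, 7).
  b_1=1 ≤ 1
  b_2=2 ≤ 2
  b_3=2 ≤ 3
  b_4=3 ≤ 4
  b_5=6 > 5
  fails at i=5 ⇒ NO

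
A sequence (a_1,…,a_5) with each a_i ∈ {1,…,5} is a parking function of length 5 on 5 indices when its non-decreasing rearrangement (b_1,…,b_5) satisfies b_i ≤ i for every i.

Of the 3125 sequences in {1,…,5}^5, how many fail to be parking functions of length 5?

1829

#PF = (6−5)·6^(5−1) = 1×1296 = 1296 [KW]
Check (4,1,3,4,5) → sorted (1,3,4,4,5): b_2=3>2, not a PF.
5^5 − 1296 = 3125 − 1296 = 1829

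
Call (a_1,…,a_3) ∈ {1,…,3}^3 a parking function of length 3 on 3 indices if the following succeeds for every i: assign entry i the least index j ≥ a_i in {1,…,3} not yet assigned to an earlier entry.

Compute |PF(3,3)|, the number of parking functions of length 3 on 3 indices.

|PF| = (3−3+1)·(3+1)^(3−1) = 1·16 = 16
Example (1,1,3) → sorted (1,1,3): b_i ≤ i ∀i, a PF.

16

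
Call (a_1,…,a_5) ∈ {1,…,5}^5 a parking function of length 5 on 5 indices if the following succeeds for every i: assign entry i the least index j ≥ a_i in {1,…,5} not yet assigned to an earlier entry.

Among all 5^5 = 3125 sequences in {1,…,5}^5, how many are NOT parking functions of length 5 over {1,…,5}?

#PF = 1·6^4 = 1·1296 = 1296 (Pollak)
Example (5,2,2,2,2) → sorted (2,2,2,2,5): b_1=2>1, not a PF.
Total 3125; non-PF = 3125−1296 = 1829

1829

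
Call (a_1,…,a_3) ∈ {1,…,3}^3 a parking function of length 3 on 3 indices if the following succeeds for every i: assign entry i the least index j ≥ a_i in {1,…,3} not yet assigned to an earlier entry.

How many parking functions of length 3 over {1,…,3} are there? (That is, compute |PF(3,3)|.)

#PF = (3−3+1)·(3+1)^(3−1) = 1·16 = 16 (Pollak)
Check (2,1,1) → sorted (1,1,2): b_i ≤ i ∀i, a PF.

16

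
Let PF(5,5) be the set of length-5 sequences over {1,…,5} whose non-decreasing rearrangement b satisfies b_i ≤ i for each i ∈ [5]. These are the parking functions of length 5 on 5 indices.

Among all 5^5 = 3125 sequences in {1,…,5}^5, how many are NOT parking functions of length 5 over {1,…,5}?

|PF| = (6−5)·6^(5−1) = 1×1296 = 1296
Example (5,5,3,5,2) → sorted (2,3,5,5,5): b_1=2>1, not a PF.
Total 3125; non-PF = 3125−1296 = 1829

1829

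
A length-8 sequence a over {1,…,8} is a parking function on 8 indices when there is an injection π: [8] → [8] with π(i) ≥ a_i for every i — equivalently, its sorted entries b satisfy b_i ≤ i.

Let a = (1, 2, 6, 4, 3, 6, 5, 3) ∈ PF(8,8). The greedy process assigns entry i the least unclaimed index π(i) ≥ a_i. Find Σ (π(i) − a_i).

6

Σπ = 36 ({1..8} each once); Σa = 1+2+6+4+3+6+5+3 = 30; disp = 36−30 = 6.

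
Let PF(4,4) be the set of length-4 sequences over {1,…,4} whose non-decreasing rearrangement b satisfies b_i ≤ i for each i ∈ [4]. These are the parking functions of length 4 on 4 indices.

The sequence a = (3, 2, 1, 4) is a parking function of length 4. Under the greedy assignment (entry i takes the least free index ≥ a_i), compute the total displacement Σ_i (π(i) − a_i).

0

Σπ = 4·5/2 = 10 (π permutes [4]); Σa = 3+2+1+4 = 10; disp = 10−10 = 0.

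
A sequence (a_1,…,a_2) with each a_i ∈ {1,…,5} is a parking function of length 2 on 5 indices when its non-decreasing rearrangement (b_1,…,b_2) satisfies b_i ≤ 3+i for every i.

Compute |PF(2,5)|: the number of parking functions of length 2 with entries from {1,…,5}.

Count = (5−2+1)·(5+1)^(2−1) = 4×6 = 24 (Konheim–Weiss)
Check (2,5) → sorted (2,5): b_i ≤ 3+i ∀i, a PF.

24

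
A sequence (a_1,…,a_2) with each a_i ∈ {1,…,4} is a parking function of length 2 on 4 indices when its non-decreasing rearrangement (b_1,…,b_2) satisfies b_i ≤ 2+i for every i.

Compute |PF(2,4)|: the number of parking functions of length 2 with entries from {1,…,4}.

|PF(2,4)| = (5−2)·5^(2−1) = 3·5 = 15 [KW]
Example (2,4) → sorted (2,4): b_i ≤ 2+i ∀i, a PF.

15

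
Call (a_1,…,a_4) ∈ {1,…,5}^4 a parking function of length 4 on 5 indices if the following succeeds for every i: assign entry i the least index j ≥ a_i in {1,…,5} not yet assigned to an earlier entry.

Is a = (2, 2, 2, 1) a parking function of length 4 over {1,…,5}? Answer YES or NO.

Rearranged: b = (1, 2, 2, 2).
  b_1=1 ≤ 2
  b_2=2 ≤ 3
  b_3=2 ≤ 4
  b_4=2 ≤ 5
All bounds hold ⇒ YES

YES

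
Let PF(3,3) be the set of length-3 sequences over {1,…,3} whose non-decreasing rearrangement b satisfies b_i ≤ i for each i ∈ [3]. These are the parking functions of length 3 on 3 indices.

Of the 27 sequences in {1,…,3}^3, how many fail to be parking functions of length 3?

11

Count = (3−3+1)·(3+1)^(3−1) = 1×16 = 16 (Konheim–Weiss)
E.g. (3,3,3) → sorted (3,3,3): b_1=3>1, not a PF.
Total 27; non-PF = 27−16 = 11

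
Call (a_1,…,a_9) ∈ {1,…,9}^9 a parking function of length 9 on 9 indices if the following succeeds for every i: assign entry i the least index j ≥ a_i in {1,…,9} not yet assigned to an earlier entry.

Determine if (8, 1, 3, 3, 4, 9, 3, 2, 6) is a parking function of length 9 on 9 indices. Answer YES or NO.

Sorted: b = (1, 2, 3, 3, 3, 4, 6, 8, 9).
  b_1=1 ≤ 1
  b_2=2 ≤ 2
  b_3=3 ≤ 3
  b_4=3 ≤ 4
  b_5=3 ≤ 5
  b_6=4 ≤ 6
  b_7=6 ≤ 7
  b_8=8 ≤ 8
  b_9=9 ≤ 9
All bounds hold ⇒ YES

YES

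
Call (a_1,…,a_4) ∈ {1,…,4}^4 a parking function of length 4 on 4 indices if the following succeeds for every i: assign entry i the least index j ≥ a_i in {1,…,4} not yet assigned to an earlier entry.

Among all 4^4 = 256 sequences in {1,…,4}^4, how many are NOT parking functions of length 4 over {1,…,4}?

|PF| = (4+1−4)·(4+1)^{4−1} = 1 · 125 = 125 (Pollak)
Example (3,2,3,2) → sorted (2,2,3,3): b_1=2>1, not a PF.
Total 256; non-PF = 256−125 = 131

131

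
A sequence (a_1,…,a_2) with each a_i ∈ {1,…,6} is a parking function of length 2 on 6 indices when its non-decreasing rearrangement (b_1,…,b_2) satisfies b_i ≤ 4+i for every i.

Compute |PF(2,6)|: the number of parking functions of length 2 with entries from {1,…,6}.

35

|PF(2,6)| = (6+1−2)·(6+1)^{2−1} = 5·7 = 35
One tuple (3,1) → sorted (1,3): b_i ≤ 4+i ∀i, a PF.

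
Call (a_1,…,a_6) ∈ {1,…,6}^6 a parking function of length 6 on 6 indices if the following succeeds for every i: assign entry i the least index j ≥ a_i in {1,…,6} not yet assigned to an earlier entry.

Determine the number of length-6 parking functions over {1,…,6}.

16807

#PF = 1·7^5 = 1·16807 = 16807 (Konheim–Weiss)
E.g. (4,5,3,2,1,3) → sorted (1,2,3,3,4,5): b_i ≤ i ∀i, a PF.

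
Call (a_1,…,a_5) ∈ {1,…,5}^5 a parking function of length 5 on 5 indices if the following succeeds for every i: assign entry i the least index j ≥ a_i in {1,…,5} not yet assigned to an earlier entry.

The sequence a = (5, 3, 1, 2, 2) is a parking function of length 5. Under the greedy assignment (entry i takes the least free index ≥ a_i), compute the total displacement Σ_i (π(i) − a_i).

Σπ = 15 ({1..5} each once); Σa = 5+3+1+2+2 = 13; disp = 15−13 = 2.

2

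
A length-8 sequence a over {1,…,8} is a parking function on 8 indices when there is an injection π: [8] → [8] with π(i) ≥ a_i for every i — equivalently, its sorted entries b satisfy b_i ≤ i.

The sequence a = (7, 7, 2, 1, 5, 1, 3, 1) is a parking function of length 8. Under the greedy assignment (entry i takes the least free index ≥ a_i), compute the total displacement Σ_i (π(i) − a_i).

Σπ = 8·9/2 = 36 (π permutes [8]); Σa = 7+7+2+1+5+1+3+1 = 27; disp = 36−27 = 9.

9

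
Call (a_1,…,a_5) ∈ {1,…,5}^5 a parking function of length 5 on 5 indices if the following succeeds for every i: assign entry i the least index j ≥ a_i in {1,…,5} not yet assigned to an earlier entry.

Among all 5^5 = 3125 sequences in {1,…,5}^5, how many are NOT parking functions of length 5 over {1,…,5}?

1829

|PF| = (5+1−5)·(5+1)^{5−1} = 1 · 1296 = 1296
E.g. (2,5,4,4,2) → sorted (2,2,4,4,5): b_1=2>1, not a PF.
5^5 − 1296 = 3125 − 1296 = 1829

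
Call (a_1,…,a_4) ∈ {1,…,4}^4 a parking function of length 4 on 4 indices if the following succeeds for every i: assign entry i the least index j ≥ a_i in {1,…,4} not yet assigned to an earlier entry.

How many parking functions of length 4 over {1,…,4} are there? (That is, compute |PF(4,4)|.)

125

#PF = 1·5^3 = 1·125 = 125
Example (4,3,1,2) → sorted (1,2,3,4): b_i ≤ i ∀i, a PF.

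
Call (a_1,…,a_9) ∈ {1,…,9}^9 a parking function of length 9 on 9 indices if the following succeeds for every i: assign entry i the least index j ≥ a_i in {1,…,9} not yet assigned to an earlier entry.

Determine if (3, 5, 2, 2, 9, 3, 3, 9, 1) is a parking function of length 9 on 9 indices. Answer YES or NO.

NO

Sorted: b = (1, 2, 2, 3, 3, 3, 5, 9, 9).
  b_1=1 ≤ 1
  b_2=2 ≤ 2
  b_3=2 ≤ 3
  b_4=3 ≤ 4
  b_5=3 ≤ 5
  b_6=3 ≤ 6
  b_7=5 ≤ 7
  b_8=9 > 8
  fails at i=8 ⇒ NO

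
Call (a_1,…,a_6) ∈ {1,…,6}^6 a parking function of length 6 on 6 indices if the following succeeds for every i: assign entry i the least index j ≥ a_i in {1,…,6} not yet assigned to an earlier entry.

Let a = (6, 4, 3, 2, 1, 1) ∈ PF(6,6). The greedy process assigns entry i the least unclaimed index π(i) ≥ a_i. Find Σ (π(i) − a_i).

4

Σπ = 21 ({1..6} each once); Σa = 6+4+3+2+1+1 = 17; disp = 21−17 = 4.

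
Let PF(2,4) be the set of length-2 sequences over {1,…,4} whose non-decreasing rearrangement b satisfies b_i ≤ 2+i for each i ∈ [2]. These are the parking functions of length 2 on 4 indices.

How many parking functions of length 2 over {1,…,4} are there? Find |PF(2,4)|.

#PF = (4−2+1)·(4+1)^(2−1) = 3×5 = 15
Example (4,1) → sorted (1,4): b_i ≤ 2+i ∀i, a PF.

15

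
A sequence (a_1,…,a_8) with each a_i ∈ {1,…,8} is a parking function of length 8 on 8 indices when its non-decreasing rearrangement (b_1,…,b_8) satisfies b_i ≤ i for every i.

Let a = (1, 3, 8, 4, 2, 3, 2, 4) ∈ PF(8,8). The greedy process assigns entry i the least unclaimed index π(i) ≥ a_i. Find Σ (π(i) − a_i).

Σπ = 8·9/2 = 36 (π permutes [8]); Σa = 1+3+8+4+2+3+2+4 = 27; disp = 36−27 = 9.

9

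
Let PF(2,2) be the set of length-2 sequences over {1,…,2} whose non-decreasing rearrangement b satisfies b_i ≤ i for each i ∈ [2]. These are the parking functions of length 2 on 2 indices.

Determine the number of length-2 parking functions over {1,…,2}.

3

|PF(2,2)| = (2−2+1)·(2+1)^(2−1) = 1·3 = 3 [KW]
E.g. (2,1) → sorted (1,2): b_i ≤ i ∀i, a PF.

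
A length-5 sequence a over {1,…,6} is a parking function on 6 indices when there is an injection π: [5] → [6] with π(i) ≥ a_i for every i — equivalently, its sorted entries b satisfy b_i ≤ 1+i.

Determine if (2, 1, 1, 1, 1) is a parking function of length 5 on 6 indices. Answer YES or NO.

YES

Rearranged: b = (1, 1, 1, 1, 2).
  b_1=1 ≤ 2
  b_2=1 ≤ 3
  b_3=1 ≤ 4
  b_4=1 ≤ 5
  b_5=2 ≤ 6
All bounds hold ⇒ YES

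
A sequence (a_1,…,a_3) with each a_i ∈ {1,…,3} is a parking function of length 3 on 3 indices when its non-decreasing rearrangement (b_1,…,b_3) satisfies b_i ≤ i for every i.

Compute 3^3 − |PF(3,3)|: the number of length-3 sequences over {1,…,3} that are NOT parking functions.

|PF| = (3+1−3)·(3+1)^{3−1} = 1×16 = 16 (Konheim–Weiss)
E.g. (2,2,2) → sorted (2,2,2): b_1=2>1, not a PF.
3^3 − 16 = 27 − 16 = 11

11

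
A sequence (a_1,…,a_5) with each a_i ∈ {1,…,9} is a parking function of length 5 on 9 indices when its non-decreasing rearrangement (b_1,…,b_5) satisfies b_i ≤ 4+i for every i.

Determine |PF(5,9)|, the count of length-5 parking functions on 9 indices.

|PF| = 5·10^4 = 5·10000 = 50000 [KW]
E.g. (9,5,7,2,7) → sorted (2,5,7,7,9): b_i ≤ 4+i ∀i, a PF.

50000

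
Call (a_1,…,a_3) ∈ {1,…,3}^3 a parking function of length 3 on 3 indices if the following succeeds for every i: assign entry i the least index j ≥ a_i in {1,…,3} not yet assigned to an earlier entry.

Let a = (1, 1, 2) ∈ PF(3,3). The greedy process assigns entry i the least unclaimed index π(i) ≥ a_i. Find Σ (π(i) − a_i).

2

Σπ(i) = 1+…+3 = 6; Σa = 1+1+2 = 4; disp = 6−4 = 2.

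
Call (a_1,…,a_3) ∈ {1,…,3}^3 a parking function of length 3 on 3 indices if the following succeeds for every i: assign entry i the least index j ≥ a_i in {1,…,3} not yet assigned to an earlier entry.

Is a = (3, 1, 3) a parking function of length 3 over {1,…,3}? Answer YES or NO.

NO

Rearranged: b = (1, 3, 3).
  b_1=1 ≤ 1
  b_2=3 > 2
  fails at i=2 ⇒ NO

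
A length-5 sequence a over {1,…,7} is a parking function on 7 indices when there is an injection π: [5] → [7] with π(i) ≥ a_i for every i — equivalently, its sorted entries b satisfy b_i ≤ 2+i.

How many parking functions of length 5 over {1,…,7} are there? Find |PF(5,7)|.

12288

Count = (7−5+1)·(7+1)^(5−1) = 3×4096 = 12288
One tuple (7,2,5,1,4) → sorted (1,2,4,5,7): b_i ≤ 2+i ∀i, a PF.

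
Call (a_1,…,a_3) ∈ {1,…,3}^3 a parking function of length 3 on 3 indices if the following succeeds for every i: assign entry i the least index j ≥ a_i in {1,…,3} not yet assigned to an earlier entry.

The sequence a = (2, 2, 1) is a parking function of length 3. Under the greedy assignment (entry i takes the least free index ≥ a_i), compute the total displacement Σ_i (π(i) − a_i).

1

Σπ(i) = 1+…+3 = 6; Σa = 2+2+1 = 5; disp = 6−5 = 1.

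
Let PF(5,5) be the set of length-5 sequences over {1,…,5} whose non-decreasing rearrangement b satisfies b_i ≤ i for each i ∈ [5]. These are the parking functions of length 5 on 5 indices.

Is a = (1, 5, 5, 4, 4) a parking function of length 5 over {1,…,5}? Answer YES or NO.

NO

Sorted: b = (1, 4, 4, 5, 5).
  b_1=1 ≤ 1
  b_2=4 > 2
  fails at i=2 ⇒ NO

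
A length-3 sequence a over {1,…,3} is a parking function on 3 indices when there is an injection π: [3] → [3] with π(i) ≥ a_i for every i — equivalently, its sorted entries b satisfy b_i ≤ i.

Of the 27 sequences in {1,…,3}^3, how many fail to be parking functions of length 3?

Count = (4−3)·4^(3−1) = 1 · 16 = 16 (Pollak)
E.g. (3,3,2) → sorted (2,3,3): b_1=2>1, not a PF.
3^3 − 16 = 27 − 16 = 11

11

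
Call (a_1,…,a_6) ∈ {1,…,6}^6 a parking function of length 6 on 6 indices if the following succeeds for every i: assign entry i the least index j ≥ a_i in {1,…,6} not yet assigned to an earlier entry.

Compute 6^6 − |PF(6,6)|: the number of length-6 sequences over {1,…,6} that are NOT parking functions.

29849

|PF(6,6)| = 1·7^5 = 1 · 16807 = 16807 (Pollak)
One tuple (5,5,2,3,5,6) → sorted (2,3,5,5,5,6): b_1=2>1, not a PF.
6^6 − 16807 = 46656 − 16807 = 29849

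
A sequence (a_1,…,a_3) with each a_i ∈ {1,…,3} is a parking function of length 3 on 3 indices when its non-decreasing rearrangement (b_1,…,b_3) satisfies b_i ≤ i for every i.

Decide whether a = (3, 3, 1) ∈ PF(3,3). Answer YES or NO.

NO

Sorted: b = (1, 3, 3).
  b_1=1 ≤ 1
  b_2=3 > 2
  fails at i=2 ⇒ NO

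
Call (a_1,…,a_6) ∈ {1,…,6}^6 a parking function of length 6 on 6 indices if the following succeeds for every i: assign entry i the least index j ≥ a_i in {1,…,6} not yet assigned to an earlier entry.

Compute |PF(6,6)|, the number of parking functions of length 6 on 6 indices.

16807

|PF(6,6)| = (6−6+1)·(6+1)^(6−1) = 1 · 16807 = 16807
Example (1,3,2,6,3,2) → sorted (1,2,2,3,3,6): b_i ≤ i ∀i, a PF.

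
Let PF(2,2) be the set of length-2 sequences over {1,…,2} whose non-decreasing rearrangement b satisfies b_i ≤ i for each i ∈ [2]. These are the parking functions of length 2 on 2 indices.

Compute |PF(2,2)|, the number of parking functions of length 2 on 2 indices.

3

Count = (2+1−2)·(2+1)^{2−1} = 1·3 = 3 (Pollak)
E.g. (1,2) → sorted (1,2): b_i ≤ i ∀i, a PF.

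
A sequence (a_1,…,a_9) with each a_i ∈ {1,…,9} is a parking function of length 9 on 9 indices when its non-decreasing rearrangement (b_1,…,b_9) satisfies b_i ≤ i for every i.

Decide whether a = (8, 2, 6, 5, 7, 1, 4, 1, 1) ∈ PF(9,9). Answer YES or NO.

YES

Order a: b = (1, 1, 1, 2, 4, 5, 6, 7, 8).
  b_1=1 ≤ 1
  b_2=1 ≤ 2
  b_3=1 ≤ 3
  b_4=2 ≤ 4
  b_5=4 ≤ 5
  b_6=5 ≤ 6
  b_7=6 ≤ 7
  b_8=7 ≤ 8
  b_9=8 ≤ 9
All bounds hold ⇒ YES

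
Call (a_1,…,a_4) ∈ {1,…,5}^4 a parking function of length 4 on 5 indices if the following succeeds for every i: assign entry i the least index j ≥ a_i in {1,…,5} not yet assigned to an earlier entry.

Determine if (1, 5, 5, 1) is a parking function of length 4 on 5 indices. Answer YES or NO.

NO

Sorted: b = (1, 1, 5, 5).
  b_1=1 ≤ 2
  b_2=1 ≤ 3
  b_3=5 > 4
  fails at i=3 ⇒ NO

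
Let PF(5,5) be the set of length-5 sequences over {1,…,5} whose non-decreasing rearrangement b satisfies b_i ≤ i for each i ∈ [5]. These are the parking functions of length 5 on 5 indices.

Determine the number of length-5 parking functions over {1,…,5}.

1296

#PF = 1·6^4 = 1·1296 = 1296 (Konheim–Weiss)
One tuple (4,1,4,2,1) → sorted (1,1,2,4,4): b_i ≤ i ∀i, a PF.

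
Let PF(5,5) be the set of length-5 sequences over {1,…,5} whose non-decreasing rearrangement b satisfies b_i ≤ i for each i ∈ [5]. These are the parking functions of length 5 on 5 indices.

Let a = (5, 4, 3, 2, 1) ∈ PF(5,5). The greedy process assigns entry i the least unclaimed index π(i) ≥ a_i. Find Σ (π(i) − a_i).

0

Σπ(i) = 1+…+5 = 15; Σa = 5+4+3+2+1 = 15; disp = 15−15 = 0.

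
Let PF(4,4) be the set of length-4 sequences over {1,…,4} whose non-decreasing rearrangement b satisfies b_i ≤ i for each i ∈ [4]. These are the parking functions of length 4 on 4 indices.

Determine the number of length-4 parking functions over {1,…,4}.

|PF(4,4)| = 1·5^3 = 1×125 = 125 [KW]
E.g. (3,1,2,4) → sorted (1,2,3,4): b_i ≤ i ∀i, a PF.

125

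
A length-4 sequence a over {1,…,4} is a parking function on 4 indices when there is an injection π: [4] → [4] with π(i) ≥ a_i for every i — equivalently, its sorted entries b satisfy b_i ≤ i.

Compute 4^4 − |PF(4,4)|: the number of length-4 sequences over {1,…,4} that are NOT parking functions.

131

|PF| = (5−4)·5^(4−1) = 1×125 = 125 [KW]
One tuple (4,3,2,4) → sorted (2,3,4,4): b_1=2>1, not a PF.
So 256 − 125 = 131 fail.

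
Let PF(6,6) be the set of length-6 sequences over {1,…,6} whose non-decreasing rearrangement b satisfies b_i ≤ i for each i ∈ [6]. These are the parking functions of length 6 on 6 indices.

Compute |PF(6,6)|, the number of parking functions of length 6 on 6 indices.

16807

#PF = (6−6+1)·(6+1)^(6−1) = 1·16807 = 16807 (Konheim–Weiss)
Check (3,4,4,6,1,1) → sorted (1,1,3,4,4,6): b_i ≤ i ∀i, a PF.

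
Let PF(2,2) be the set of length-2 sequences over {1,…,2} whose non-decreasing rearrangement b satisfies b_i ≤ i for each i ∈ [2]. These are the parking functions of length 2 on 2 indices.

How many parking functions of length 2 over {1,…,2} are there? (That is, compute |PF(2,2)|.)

Count = (2+1−2)·(2+1)^{2−1} = 1 · 3 = 3
One tuple (1,1) → sorted (1,1): b_i ≤ i ∀i, a PF.

3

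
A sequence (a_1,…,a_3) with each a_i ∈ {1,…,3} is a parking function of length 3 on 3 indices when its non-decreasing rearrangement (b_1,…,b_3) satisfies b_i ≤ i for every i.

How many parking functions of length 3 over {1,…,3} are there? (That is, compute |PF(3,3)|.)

Count = (4−3)·4^(3−1) = 1 · 16 = 16 (Konheim–Weiss)
Example (2,1,3) → sorted (1,2,3): b_i ≤ i ∀i, a PF.

16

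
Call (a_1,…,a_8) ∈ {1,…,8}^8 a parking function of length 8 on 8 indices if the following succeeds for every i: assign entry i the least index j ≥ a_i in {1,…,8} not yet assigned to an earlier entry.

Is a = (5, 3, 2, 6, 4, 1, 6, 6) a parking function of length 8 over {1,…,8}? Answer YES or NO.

YES

Sorted: b = (1, 2, 3, 4, 5, 6, 6, 6).
  b_1=1 ≤ 1
  b_2=2 ≤ 2
  b_3=3 ≤ 3
  b_4=4 ≤ 4
  b_5=5 ≤ 5
  b_6=6 ≤ 6
  b_7=6 ≤ 7
  b_8=6 ≤ 8
All bounds hold ⇒ YES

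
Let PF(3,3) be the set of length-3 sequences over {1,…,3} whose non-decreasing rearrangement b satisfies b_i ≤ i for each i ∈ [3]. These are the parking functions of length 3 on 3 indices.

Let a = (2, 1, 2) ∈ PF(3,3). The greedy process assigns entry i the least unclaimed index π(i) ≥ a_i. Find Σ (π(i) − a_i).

1

Σπ = 3·4/2 = 6 (π permutes [3]); Σa = 2+1+2 = 5; disp = 6−5 = 1.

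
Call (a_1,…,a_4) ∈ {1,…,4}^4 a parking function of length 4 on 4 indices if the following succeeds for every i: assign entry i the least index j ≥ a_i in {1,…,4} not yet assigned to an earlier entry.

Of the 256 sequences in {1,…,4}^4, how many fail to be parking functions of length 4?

131

|PF| = (5−4)·5^(4−1) = 1·125 = 125
Example (1,3,4,4) → sorted (1,3,4,4): b_2=3>2, not a PF.
4^4 − 125 = 256 − 125 = 131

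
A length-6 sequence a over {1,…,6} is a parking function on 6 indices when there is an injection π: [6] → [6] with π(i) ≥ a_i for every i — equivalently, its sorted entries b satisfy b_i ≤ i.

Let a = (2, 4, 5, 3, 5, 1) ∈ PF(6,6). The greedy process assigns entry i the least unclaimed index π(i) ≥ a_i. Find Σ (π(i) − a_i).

1

Σπ = 21 ({1..6} each once); Σa = 2+4+5+3+5+1 = 20; disp = 21−20 = 1.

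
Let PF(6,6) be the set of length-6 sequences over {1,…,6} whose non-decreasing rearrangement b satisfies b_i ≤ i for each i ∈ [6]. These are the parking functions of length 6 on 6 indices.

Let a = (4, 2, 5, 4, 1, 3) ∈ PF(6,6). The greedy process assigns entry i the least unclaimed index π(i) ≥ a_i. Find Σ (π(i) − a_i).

Σπ = 21 ({1..6} each once); Σa = 4+2+5+4+1+3 = 19; disp = 21−19 = 2.

2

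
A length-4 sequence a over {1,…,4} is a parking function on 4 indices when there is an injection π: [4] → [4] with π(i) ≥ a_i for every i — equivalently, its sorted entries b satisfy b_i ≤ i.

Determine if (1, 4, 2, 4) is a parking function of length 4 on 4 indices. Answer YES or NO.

Sorted: b = (1, 2, 4, 4).
  b_1=1 ≤ 1
  b_2=2 ≤ 2
  b_3=4 > 3
  fails at i=3 ⇒ NO

NO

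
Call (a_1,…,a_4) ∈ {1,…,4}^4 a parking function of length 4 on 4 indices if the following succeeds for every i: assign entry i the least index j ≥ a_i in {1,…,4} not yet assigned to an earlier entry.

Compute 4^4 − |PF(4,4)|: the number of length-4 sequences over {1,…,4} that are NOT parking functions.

131

#PF = (5−4)·5^(4−1) = 1×125 = 125 (Pollak)
Check (3,3,3,4) → sorted (3,3,3,4): b_1=3>1, not a PF.
Total 256; non-PF = 256−125 = 131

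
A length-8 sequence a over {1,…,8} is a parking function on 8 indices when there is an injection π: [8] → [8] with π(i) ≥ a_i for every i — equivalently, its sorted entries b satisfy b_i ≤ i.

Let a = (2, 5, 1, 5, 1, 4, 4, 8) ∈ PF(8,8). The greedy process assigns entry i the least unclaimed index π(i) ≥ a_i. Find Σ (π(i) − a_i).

Σπ(i) = 1+…+8 = 36; Σa = 2+5+1+5+1+4+4+8 = 30; disp = 36−30 = 6.

6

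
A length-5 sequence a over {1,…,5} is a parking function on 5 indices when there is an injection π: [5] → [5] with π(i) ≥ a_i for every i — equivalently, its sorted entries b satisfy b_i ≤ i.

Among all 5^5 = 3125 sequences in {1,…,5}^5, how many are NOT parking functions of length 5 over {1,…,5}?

1829

#PF = (6−5)·6^(5−1) = 1·1296 = 1296
Example (5,2,5,2,5) → sorted (2,2,5,5,5): b_1=2>1, not a PF.
So 3125 − 1296 = 1829 fail.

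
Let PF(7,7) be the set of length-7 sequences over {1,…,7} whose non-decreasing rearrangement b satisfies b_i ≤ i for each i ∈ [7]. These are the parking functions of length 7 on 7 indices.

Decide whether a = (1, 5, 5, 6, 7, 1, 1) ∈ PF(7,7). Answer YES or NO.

NO

Sorted: b = (1, 1, 1, 5, 5, 6, 7).
  b_1=1 ≤ 1
  b_2=1 ≤ 2
  b_3=1 ≤ 3
  b_4=5 > 4
  fails at i=4 ⇒ NO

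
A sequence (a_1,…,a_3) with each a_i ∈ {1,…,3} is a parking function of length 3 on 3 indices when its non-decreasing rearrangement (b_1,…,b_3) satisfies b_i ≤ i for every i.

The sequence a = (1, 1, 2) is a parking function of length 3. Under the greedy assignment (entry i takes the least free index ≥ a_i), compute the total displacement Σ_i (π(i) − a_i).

Σπ(i) = 1+…+3 = 6; Σa = 1+1+2 = 4; disp = 6−4 = 2.

2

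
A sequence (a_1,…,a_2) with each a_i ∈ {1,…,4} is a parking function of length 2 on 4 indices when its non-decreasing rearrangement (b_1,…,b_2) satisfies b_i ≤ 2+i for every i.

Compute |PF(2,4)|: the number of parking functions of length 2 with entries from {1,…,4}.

15

|PF(2,4)| = (4−2+1)·(4+1)^(2−1) = 3×5 = 15 (Pollak)
One tuple (2,3) → sorted (2,3): b_i ≤ 2+i ∀i, a PF.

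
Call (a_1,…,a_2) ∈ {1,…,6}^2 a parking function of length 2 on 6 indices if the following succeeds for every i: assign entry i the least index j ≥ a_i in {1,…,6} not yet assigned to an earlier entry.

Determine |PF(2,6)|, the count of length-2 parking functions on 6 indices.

|PF(2,6)| = (6+1−2)·(6+1)^{2−1} = 5·7 = 35 [KW]
E.g. (6,4) → sorted (4,6): b_i ≤ 4+i ∀i, a PF.

35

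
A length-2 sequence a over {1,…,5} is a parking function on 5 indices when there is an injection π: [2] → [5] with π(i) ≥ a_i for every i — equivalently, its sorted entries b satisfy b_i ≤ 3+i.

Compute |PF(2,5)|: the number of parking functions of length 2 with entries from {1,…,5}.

24

|PF(2,5)| = (6−2)·6^(2−1) = 4 · 6 = 24 (Pollak)
Check (1,2) → sorted (1,2): b_i ≤ 3+i ∀i, a PF.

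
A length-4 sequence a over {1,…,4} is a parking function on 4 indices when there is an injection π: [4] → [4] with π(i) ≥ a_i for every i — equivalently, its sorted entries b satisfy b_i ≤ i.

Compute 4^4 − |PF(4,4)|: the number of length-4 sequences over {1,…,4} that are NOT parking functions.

Count = (5−4)·5^(4−1) = 1 · 125 = 125
Check (4,4,4,1) → sorted (1,4,4,4): b_2=4>2, not a PF.
Total 256; non-PF = 256−125 = 131

131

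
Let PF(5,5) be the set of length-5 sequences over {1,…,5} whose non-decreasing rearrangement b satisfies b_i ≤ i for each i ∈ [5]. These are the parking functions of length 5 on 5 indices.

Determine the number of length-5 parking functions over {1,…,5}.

Count = (6−5)·6^(5−1) = 1×1296 = 1296
E.g. (1,5,1,2,1) → sorted (1,1,1,2,5): b_i ≤ i ∀i, a PF.

1296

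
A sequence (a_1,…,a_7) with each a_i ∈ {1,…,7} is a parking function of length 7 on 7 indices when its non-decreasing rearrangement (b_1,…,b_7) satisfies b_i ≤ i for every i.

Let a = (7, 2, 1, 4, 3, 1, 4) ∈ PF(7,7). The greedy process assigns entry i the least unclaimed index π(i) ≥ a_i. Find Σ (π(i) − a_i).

Σπ = 7·8/2 = 28 (π permutes [7]); Σa = 7+2+1+4+3+1+4 = 22; disp = 28−22 = 6.

6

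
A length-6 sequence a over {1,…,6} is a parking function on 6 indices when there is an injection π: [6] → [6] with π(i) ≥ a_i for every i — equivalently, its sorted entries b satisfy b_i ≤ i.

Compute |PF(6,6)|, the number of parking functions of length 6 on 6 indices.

16807

Count = 1·7^5 = 1 · 16807 = 16807 [KW]
E.g. (2,6,1,2,2,2) → sorted (1,2,2,2,2,6): b_i ≤ i ∀i, a PF.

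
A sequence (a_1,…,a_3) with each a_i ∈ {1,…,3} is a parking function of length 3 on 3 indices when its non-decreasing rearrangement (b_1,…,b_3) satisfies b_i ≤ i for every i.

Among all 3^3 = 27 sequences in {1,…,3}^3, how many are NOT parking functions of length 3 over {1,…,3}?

11

|PF(3,3)| = (3+1−3)·(3+1)^{3−1} = 1 · 16 = 16 (Pollak)
Check (3,3,2) → sorted (2,3,3): b_1=2>1, not a PF.
3^3 − 16 = 27 − 16 = 11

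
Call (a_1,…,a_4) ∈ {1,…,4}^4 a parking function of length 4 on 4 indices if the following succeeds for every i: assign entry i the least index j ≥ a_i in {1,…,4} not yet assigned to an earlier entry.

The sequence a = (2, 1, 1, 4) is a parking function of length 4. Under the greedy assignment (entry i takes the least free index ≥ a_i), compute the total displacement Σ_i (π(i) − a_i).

2

Σπ = 10 ({1..4} each once); Σa = 2+1+1+4 = 8; disp = 10−8 = 2.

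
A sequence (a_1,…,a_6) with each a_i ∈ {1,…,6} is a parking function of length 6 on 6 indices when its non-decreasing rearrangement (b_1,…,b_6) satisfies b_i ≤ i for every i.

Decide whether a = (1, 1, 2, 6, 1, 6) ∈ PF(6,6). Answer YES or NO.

Order a: b = (1, 1, 1, 2, 6, 6).
  b_1=1 ≤ 1
  b_2=1 ≤ 2
  b_3=1 ≤ 3
  b_4=2 ≤ 4
  b_5=6 > 5
  fails at i=5 ⇒ NO

NO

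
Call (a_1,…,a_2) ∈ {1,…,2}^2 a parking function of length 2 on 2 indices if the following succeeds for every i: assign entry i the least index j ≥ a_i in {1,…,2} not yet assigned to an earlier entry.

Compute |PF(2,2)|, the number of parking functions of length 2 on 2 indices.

|PF(2,2)| = 1·3^1 = 1·3 = 3 [KW]
E.g. (1,1) → sorted (1,1): b_i ≤ i ∀i, a PF.

3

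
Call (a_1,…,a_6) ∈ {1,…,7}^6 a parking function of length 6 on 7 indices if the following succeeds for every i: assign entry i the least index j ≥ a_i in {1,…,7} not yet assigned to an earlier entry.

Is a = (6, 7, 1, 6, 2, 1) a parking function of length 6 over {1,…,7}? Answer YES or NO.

NO

Rearranged: b = (1, 1, 2, 6, 6, 7).
  b_1=1 ≤ 2
  b_2=1 ≤ 3
  b_3=2 ≤ 4
  b_4=6 > 5
  fails at i=4 ⇒ NO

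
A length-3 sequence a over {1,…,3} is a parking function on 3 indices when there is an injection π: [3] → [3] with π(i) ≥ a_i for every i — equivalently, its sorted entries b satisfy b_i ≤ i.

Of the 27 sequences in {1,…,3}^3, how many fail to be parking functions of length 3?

11

|PF| = (3−3+1)·(3+1)^(3−1) = 1·16 = 16 (Pollak)
One tuple (3,3,2) → sorted (2,3,3): b_1=2>1, not a PF.
3^3 − 16 = 27 − 16 = 11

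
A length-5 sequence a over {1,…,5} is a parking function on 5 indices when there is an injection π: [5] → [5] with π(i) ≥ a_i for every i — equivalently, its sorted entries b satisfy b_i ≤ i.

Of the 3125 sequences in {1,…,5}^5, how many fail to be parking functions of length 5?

1829

Count = (6−5)·6^(5−1) = 1 · 1296 = 1296
Example (5,2,3,4,2) → sorted (2,2,3,4,5): b_1=2>1, not a PF.
So 3125 − 1296 = 1829 fail.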